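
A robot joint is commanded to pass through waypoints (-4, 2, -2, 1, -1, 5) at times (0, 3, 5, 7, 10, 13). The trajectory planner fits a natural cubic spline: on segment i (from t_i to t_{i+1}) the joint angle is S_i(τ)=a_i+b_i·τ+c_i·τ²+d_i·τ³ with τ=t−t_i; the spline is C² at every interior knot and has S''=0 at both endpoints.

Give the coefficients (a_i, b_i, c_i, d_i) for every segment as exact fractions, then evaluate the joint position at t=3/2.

  seg 0: a=-4 b=9577/2652 c=0 d=-4273/23868
  seg 1: a=2 b=-1621/1326 c=-4273/2652 d=1621/2652
  seg 2: a=-2 b=-147/442 c=5453/2652 d=-3023/5304
  seg 3: a=1 b=698/663 c=-904/663 d=524/1989
  seg 4: a=-1 b=-10/663 c=668/663 d=-668/5967
S(3/2) = 5747/7072

Δ: Δ0=2, Δ1=-2, Δ2=3/2, Δ3=-2/3, Δ4=2
row 1: diag=10, rhs=-24; c'=1/5, d'=-12/5
row 2: denom=8−2·1/5=38/5; d'=(21−2·-12/5)/(38/5)=129/38
row 3: denom=10−2·5/19=180/19; d'=(-13−2·129/38)/(180/19)=-94/45
row 4: denom=12−3·19/60=221/20; d'=(16−3·-94/45)/(221/20)=1336/663
back: M4=1336/663
back: M3=-94/45−19/60·1336/663=-1808/663
back: M2=129/38−5/19·-1808/663=5453/1326
back: M1=-12/5−1/5·5453/1326=-4273/1326
M: M0=0, M1=-4273/1326, M2=5453/1326, M3=-1808/663, M4=1336/663, M5=0
seg 0: a=-4, c=M0/2=0, d=(M1−M0)/(6·3)=-4273/23868, b=Δ0−h0·(2M0+M1)/6=9577/2652
seg 1: a=2, c=M1/2=-4273/2652, d=(M2−M1)/(6·2)=1621/2652, b=Δ1−h1·(2M1+M2)/6=-1621/1326
seg 2: a=-2, c=M2/2=5453/2652, d=(M3−M2)/(6·2)=-3023/5304, b=Δ2−h2·(2M2+M3)/6=-147/442
seg 3: a=1, c=M3/2=-904/663, d=(M4−M3)/(6·3)=524/1989, b=Δ3−h3·(2M3+M4)/6=698/663
seg 4: a=-1, c=M4/2=668/663, d=(M5−M4)/(6·3)=-668/5967, b=Δ4−h4·(2M4+M5)/6=-10/663
t_q=3/2 → seg 0, τ=3/2; S=-4+9577/2652·τ+0·τ²+-4273/23868·τ³=5747/7072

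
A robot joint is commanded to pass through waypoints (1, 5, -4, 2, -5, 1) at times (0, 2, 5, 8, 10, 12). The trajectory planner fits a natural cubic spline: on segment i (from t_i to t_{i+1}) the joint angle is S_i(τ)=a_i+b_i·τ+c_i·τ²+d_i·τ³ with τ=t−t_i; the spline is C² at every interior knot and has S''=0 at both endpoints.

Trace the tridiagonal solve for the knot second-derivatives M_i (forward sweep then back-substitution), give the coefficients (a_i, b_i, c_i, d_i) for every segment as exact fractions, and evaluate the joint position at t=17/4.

  seg 0: a=1 b=4523/1286 c=0 d=-1951/5144
  seg 1: a=5 b=-665/643 c=-5853/2572 d=12503/23148
  seg 2: a=-4 b=-269/2572 c=3325/1286 d=-14537/23148
  seg 3: a=2 b=-995/643 c=-7887/2572 d=672/643
  seg 4: a=-5 b=-818/643 c=8241/2572 d=-2747/5144
S(17/4) = -443629/164608

Δ: Δ0=2, Δ1=-3, Δ2=2, Δ3=-7/2, Δ4=3
row 1: diag=10, rhs=-30; c'=3/10, d'=-3
row 2: denom=12−3·3/10=111/10; d'=(30−3·-3)/(111/10)=130/37
row 3: denom=10−3·10/37=340/37; d'=(-33−3·130/37)/(340/37)=-1611/340
row 4: denom=8−2·37/170=643/85; d'=(39−2·-1611/340)/(643/85)=8241/1286
back: M4=8241/1286
back: M3=-1611/340−37/170·8241/1286=-7887/1286
back: M2=130/37−10/37·-7887/1286=3325/643
back: M1=-3−3/10·3325/643=-5853/1286
M: M0=0, M1=-5853/1286, M2=3325/643, M3=-7887/1286, M4=8241/1286, M5=0
seg 0: a=1, c=M0/2=0, d=(M1−M0)/(6·2)=-1951/5144, b=Δ0−h0·(2M0+M1)/6=4523/1286
seg 1: a=5, c=M1/2=-5853/2572, d=(M2−M1)/(6·3)=12503/23148, b=Δ1−h1·(2M1+M2)/6=-665/643
seg 2: a=-4, c=M2/2=3325/1286, d=(M3−M2)/(6·3)=-14537/23148, b=Δ2−h2·(2M2+M3)/6=-269/2572
seg 3: a=2, c=M3/2=-7887/2572, d=(M4−M3)/(6·2)=672/643, b=Δ3−h3·(2M3+M4)/6=-995/643
seg 4: a=-5, c=M4/2=8241/2572, d=(M5−M4)/(6·2)=-2747/5144, b=Δ4−h4·(2M4+M5)/6=-818/643
t_q=17/4 → seg 1, τ=9/4; S=5+-665/643·τ+-5853/2572·τ²+12503/23148·τ³=-443629/164608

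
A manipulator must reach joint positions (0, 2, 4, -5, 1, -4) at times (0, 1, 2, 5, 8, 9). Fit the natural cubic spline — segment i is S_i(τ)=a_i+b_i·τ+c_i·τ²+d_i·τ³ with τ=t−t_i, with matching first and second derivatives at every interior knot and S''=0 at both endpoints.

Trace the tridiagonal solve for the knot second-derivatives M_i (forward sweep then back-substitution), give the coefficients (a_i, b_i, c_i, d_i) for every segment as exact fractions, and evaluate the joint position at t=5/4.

Δ: Δ0=2, Δ1=2, Δ2=-3, Δ3=2, Δ4=-5
row 1: diag=4, rhs=0; c'=1/4, d'=0
row 2: denom=8−1·1/4=31/4; d'=(-30−1·0)/(31/4)=-120/31
row 3: denom=12−3·12/31=336/31; d'=(30−3·-120/31)/(336/31)=215/56
row 4: denom=8−3·31/112=803/112; d'=(-42−3·215/56)/(803/112)=-5994/803
back: M4=-5994/803
back: M3=215/56−31/112·-5994/803=4742/803
back: M2=-120/31−12/31·4742/803=-4944/803
back: M1=0−1/4·-4944/803=1236/803
M: M0=0, M1=1236/803, M2=-4944/803, M3=4742/803, M4=-5994/803, M5=0
seg 0: a=0, c=M0/2=0, d=(M1−M0)/(6·1)=206/803, b=Δ0−h0·(2M0+M1)/6=1400/803
seg 1: a=2, c=M1/2=618/803, d=(M2−M1)/(6·1)=-1030/803, b=Δ1−h1·(2M1+M2)/6=2018/803
seg 2: a=4, c=M2/2=-2472/803, d=(M3−M2)/(6·3)=4843/7227, b=Δ2−h2·(2M2+M3)/6=164/803
seg 3: a=-5, c=M3/2=2371/803, d=(M4−M3)/(6·3)=-488/657, b=Δ3−h3·(2M3+M4)/6=-139/803
seg 4: a=1, c=M4/2=-2997/803, d=(M5−M4)/(6·1)=999/803, b=Δ4−h4·(2M4+M5)/6=-2017/803
t_q=5/4 → seg 1, τ=1/4; S=2+2018/803·τ+618/803·τ²+-1030/803·τ³=68257/25696

  seg 0: a=0 b=1400/803 c=0 d=206/803
  seg 1: a=2 b=2018/803 c=618/803 d=-1030/803
  seg 2: a=4 b=164/803 c=-2472/803 d=4843/7227
  seg 3: a=-5 b=-139/803 c=2371/803 d=-488/657
  seg 4: a=1 b=-2017/803 c=-2997/803 d=999/803
S(5/4) = 68257/25696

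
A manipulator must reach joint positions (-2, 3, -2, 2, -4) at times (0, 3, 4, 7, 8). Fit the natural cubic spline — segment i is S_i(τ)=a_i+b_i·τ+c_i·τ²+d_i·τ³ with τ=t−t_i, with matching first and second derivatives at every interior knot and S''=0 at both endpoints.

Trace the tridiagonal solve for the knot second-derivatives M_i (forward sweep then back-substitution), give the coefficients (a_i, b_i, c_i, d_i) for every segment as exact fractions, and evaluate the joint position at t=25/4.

  seg 0: a=-2 b=1019/216 c=0 d=-659/1944
  seg 1: a=3 b=-479/108 c=-659/216 d=179/72
  seg 2: a=-2 b=-665/216 c=119/27 d=-1903/1944
  seg 3: a=2 b=-331/108 c=-317/72 d=317/216
S(25/4) = 3433/1536

Δ: Δ0=5/3, Δ1=-5, Δ2=4/3, Δ3=-6
row 1: diag=8, rhs=-40; c'=1/8, d'=-5
row 2: denom=8−1·1/8=63/8; d'=(38−1·-5)/(63/8)=344/63
row 3: denom=8−3·8/21=48/7; d'=(-44−3·344/63)/(48/7)=-317/36
back: M3=-317/36
back: M2=344/63−8/21·-317/36=238/27
back: M1=-5−1/8·238/27=-659/108
M: M0=0, M1=-659/108, M2=238/27, M3=-317/36, M4=0
seg 0: a=-2, c=M0/2=0, d=(M1−M0)/(6·3)=-659/1944, b=Δ0−h0·(2M0+M1)/6=1019/216
seg 1: a=3, c=M1/2=-659/216, d=(M2−M1)/(6·1)=179/72, b=Δ1−h1·(2M1+M2)/6=-479/108
seg 2: a=-2, c=M2/2=119/27, d=(M3−M2)/(6·3)=-1903/1944, b=Δ2−h2·(2M2+M3)/6=-665/216
seg 3: a=2, c=M3/2=-317/72, d=(M4−M3)/(6·1)=317/216, b=Δ3−h3·(2M3+M4)/6=-331/108
t_q=25/4 → seg 2, τ=9/4; S=-2+-665/216·τ+119/27·τ²+-1903/1944·τ³=3433/1536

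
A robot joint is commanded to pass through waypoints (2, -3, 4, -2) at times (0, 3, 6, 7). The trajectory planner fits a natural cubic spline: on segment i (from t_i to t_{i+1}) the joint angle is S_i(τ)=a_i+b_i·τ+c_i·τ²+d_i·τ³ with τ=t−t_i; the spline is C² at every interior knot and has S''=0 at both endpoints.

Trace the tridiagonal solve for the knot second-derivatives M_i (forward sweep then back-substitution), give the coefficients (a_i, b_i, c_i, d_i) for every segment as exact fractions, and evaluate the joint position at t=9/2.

  seg 0: a=2 b=-316/87 c=0 d=19/87
  seg 1: a=-3 b=197/87 c=57/29 d=-169/261
  seg 2: a=4 b=-298/87 c=-112/29 d=112/87
S(9/2) = 611/232

Δ: Δ0=-5/3, Δ1=7/3, Δ2=-6
row 1: diag=12, rhs=24; c'=1/4, d'=2
row 2: denom=8−3·1/4=29/4; d'=(-50−3·2)/(29/4)=-224/29
back: M2=-224/29
back: M1=2−1/4·-224/29=114/29
M: M0=0, M1=114/29, M2=-224/29, M3=0
seg 0: a=2, c=M0/2=0, d=(M1−M0)/(6·3)=19/87, b=Δ0−h0·(2M0+M1)/6=-316/87
seg 1: a=-3, c=M1/2=57/29, d=(M2−M1)/(6·3)=-169/261, b=Δ1−h1·(2M1+M2)/6=197/87
seg 2: a=4, c=M2/2=-112/29, d=(M3−M2)/(6·1)=112/87, b=Δ2−h2·(2M2+M3)/6=-298/87
t_q=9/2 → seg 1, τ=3/2; S=-3+197/87·τ+57/29·τ²+-169/261·τ³=611/232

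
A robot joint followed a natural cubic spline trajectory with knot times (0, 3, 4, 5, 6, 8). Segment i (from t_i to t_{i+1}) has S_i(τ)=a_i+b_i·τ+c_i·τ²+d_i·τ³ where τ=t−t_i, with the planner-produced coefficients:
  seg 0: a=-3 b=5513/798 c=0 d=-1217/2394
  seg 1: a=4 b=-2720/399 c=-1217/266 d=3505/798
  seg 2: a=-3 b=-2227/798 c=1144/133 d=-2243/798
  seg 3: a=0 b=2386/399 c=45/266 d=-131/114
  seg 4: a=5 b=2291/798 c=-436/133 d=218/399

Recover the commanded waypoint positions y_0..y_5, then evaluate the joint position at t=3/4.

y_0=-3 y_1=4 y_2=-3 y_3=0 y_4=5 y_5=2
S(3/4) = 33485/17024

y_0 = S_0(0) = a_0 = -3
y_1 = S_1(0) = a_1 = 4
y_2 = S_2(0) = a_2 = -3
y_3 = S_3(0) = a_3 = 0
y_4 = S_4(0) = a_4 = 5
y_5 = S_4(2) = 2
t_q=3/4 is in segment 0 (τ=3/4); S_0(τ)=33485/17024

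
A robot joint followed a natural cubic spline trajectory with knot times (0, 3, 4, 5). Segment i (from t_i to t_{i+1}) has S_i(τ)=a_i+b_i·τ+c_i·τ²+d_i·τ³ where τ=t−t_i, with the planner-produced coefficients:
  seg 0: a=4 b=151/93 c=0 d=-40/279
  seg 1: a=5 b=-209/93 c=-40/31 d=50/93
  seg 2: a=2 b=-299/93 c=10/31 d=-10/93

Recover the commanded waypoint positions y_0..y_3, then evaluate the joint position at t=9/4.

y_0=4 y_1=5 y_2=2 y_3=-1
S(9/4) = 1493/248

y_0 = S_0(0) = a_0 = 4
y_1 = S_1(0) = a_1 = 5
y_2 = S_2(0) = a_2 = 2
y_3 = S_2(1) = -1
t_q=9/4 is in segment 0 (τ=9/4); S_0(τ)=1493/248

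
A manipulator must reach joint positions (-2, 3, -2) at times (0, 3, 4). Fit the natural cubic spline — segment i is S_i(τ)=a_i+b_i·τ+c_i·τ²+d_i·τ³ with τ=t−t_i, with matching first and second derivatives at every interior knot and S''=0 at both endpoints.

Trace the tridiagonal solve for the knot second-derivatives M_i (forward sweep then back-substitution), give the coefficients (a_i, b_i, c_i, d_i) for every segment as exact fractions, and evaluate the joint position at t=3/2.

  seg 0: a=-2 b=25/6 c=0 d=-5/18
  seg 1: a=3 b=-10/3 c=-5/2 d=5/6
S(3/2) = 53/16

Δ: Δ0=5/3, Δ1=-5
row 1: diag=8, rhs=-40; c'=1/8, d'=-5
back: M1=-5
M: M0=0, M1=-5, M2=0
seg 0: a=-2, c=M0/2=0, d=(M1−M0)/(6·3)=-5/18, b=Δ0−h0·(2M0+M1)/6=25/6
seg 1: a=3, c=M1/2=-5/2, d=(M2−M1)/(6·1)=5/6, b=Δ1−h1·(2M1+M2)/6=-10/3
t_q=3/2 → seg 0, τ=3/2; S=-2+25/6·τ+0·τ²+-5/18·τ³=53/16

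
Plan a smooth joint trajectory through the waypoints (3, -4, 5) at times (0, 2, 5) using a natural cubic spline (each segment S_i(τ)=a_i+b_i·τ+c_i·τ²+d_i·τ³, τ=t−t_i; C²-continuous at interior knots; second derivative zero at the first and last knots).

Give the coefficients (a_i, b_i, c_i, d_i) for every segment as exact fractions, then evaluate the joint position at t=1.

Δ: Δ0=-7/2, Δ1=3
row 1: diag=10, rhs=39; c'=3/10, d'=39/10
back: M1=39/10
M: M0=0, M1=39/10, M2=0
seg 0: a=3, c=M0/2=0, d=(M1−M0)/(6·2)=13/40, b=Δ0−h0·(2M0+M1)/6=-24/5
seg 1: a=-4, c=M1/2=39/20, d=(M2−M1)/(6·3)=-13/60, b=Δ1−h1·(2M1+M2)/6=-9/10
t_q=1 → seg 0, τ=1; S=3+-24/5·τ+0·τ²+13/40·τ³=-59/40

  seg 0: a=3 b=-24/5 c=0 d=13/40
  seg 1: a=-4 b=-9/10 c=39/20 d=-13/60
S(1) = -59/40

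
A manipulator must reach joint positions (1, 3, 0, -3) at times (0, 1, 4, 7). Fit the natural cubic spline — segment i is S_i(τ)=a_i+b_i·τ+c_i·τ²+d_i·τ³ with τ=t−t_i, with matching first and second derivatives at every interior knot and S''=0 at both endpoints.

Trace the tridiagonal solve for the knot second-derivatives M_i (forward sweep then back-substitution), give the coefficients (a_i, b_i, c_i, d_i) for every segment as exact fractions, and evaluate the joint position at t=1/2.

  seg 0: a=1 b=70/29 c=0 d=-12/29
  seg 1: a=3 b=34/29 c=-36/29 d=5/29
  seg 2: a=0 b=-47/29 c=9/29 d=-1/29
S(1/2) = 125/58

Δ: Δ0=2, Δ1=-1, Δ2=-1
row 1: diag=8, rhs=-18; c'=3/8, d'=-9/4
row 2: denom=12−3·3/8=87/8; d'=(0−3·-9/4)/(87/8)=18/29
back: M2=18/29
back: M1=-9/4−3/8·18/29=-72/29
M: M0=0, M1=-72/29, M2=18/29, M3=0
seg 0: a=1, c=M0/2=0, d=(M1−M0)/(6·1)=-12/29, b=Δ0−h0·(2M0+M1)/6=70/29
seg 1: a=3, c=M1/2=-36/29, d=(M2−M1)/(6·3)=5/29, b=Δ1−h1·(2M1+M2)/6=34/29
seg 2: a=0, c=M2/2=9/29, d=(M3−M2)/(6·3)=-1/29, b=Δ2−h2·(2M2+M3)/6=-47/29
t_q=1/2 → seg 0, τ=1/2; S=1+70/29·τ+0·τ²+-12/29·τ³=125/58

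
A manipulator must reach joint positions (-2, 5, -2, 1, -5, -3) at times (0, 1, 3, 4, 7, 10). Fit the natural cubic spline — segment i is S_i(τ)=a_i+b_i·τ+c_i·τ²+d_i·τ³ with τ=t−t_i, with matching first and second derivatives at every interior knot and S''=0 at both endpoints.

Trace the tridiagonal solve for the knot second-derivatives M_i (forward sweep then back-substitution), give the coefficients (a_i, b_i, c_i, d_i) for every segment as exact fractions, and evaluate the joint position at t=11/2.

Δ: Δ0=7, Δ1=-7/2, Δ2=3, Δ3=-2, Δ4=2/3
row 1: diag=6, rhs=-63; c'=1/3, d'=-21/2
row 2: denom=6−2·1/3=16/3; d'=(39−2·-21/2)/(16/3)=45/4
row 3: denom=8−1·3/16=125/16; d'=(-30−1·45/4)/(125/16)=-132/25
row 4: denom=12−3·48/125=1356/125; d'=(16−3·-132/25)/(1356/125)=995/339
back: M4=995/339
back: M3=-132/25−48/125·995/339=-724/113
back: M2=45/4−3/16·-724/113=1407/113
back: M1=-21/2−1/3·1407/113=-3311/226
M: M0=0, M1=-3311/226, M2=1407/113, M3=-724/113, M4=995/339, M5=0
seg 0: a=-2, c=M0/2=0, d=(M1−M0)/(6·1)=-3311/1356, b=Δ0−h0·(2M0+M1)/6=12803/1356
seg 1: a=5, c=M1/2=-3311/452, d=(M2−M1)/(6·2)=6125/2712, b=Δ1−h1·(2M1+M2)/6=1435/678
seg 2: a=-2, c=M2/2=1407/226, d=(M3−M2)/(6·1)=-2131/678, b=Δ2−h2·(2M2+M3)/6=-28/339
seg 3: a=1, c=M3/2=-362/113, d=(M4−M3)/(6·3)=3167/6102, b=Δ3−h3·(2M3+M4)/6=1993/678
seg 4: a=-5, c=M4/2=995/678, d=(M5−M4)/(6·3)=-995/6102, b=Δ4−h4·(2M4+M5)/6=-769/339
t_q=11/2 → seg 3, τ=3/2; S=1+1993/678·τ+-362/113·τ²+3167/6102·τ³=-85/1808

  seg 0: a=-2 b=12803/1356 c=0 d=-3311/1356
  seg 1: a=5 b=1435/678 c=-3311/452 d=6125/2712
  seg 2: a=-2 b=-28/339 c=1407/226 d=-2131/678
  seg 3: a=1 b=1993/678 c=-362/113 d=3167/6102
  seg 4: a=-5 b=-769/339 c=995/678 d=-995/6102
S(11/2) = -85/1808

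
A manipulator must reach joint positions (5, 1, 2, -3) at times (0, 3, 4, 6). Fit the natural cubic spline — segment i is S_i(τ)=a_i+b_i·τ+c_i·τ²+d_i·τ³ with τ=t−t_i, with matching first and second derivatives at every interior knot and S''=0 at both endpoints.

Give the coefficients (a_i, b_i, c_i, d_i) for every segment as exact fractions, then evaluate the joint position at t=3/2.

Δ: Δ0=-4/3, Δ1=1, Δ2=-5/2
row 1: diag=8, rhs=14; c'=1/8, d'=7/4
row 2: denom=6−1·1/8=47/8; d'=(-21−1·7/4)/(47/8)=-182/47
back: M2=-182/47
back: M1=7/4−1/8·-182/47=105/47
M: M0=0, M1=105/47, M2=-182/47, M3=0
seg 0: a=5, c=M0/2=0, d=(M1−M0)/(6·3)=35/282, b=Δ0−h0·(2M0+M1)/6=-691/282
seg 1: a=1, c=M1/2=105/94, d=(M2−M1)/(6·1)=-287/282, b=Δ1−h1·(2M1+M2)/6=127/141
seg 2: a=2, c=M2/2=-91/47, d=(M3−M2)/(6·2)=91/282, b=Δ2−h2·(2M2+M3)/6=23/282
t_q=3/2 → seg 0, τ=3/2; S=5+-691/282·τ+0·τ²+35/282·τ³=1311/752

  seg 0: a=5 b=-691/282 c=0 d=35/282
  seg 1: a=1 b=127/141 c=105/94 d=-287/282
  seg 2: a=2 b=23/282 c=-91/47 d=91/282
S(3/2) = 1311/752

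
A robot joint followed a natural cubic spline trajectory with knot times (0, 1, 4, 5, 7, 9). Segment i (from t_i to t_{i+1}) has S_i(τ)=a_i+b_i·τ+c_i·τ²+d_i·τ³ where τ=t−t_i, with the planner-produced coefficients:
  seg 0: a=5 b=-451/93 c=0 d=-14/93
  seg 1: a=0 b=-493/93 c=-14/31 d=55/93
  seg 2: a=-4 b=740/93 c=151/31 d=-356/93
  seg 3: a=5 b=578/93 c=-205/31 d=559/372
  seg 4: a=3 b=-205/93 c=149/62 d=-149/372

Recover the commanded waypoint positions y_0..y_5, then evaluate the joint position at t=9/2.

y_0 = S_0(0) = a_0 = 5
y_1 = S_1(0) = a_1 = 0
y_2 = S_2(0) = a_2 = -4
y_3 = S_3(0) = a_3 = 5
y_4 = S_4(0) = a_4 = 3
y_5 = S_4(2) = 5
t_q=9/2 is in segment 2 (τ=1/2); S_2(τ)=89/124

y_0=5 y_1=0 y_2=-4 y_3=5 y_4=3 y_5=5
S(9/2) = 89/124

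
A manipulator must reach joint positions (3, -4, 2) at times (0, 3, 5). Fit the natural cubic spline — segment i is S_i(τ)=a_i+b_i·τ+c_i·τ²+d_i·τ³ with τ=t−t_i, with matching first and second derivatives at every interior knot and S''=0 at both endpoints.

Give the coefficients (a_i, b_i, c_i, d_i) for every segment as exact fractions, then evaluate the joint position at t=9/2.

  seg 0: a=3 b=-59/15 c=0 d=8/45
  seg 1: a=-4 b=13/15 c=8/5 d=-4/15
S(9/2) = 0

Δ: Δ0=-7/3, Δ1=3
row 1: diag=10, rhs=32; c'=1/5, d'=16/5
back: M1=16/5
M: M0=0, M1=16/5, M2=0
seg 0: a=3, c=M0/2=0, d=(M1−M0)/(6·3)=8/45, b=Δ0−h0·(2M0+M1)/6=-59/15
seg 1: a=-4, c=M1/2=8/5, d=(M2−M1)/(6·2)=-4/15, b=Δ1−h1·(2M1+M2)/6=13/15
t_q=9/2 → seg 1, τ=3/2; S=-4+13/15·τ+8/5·τ²+-4/15·τ³=0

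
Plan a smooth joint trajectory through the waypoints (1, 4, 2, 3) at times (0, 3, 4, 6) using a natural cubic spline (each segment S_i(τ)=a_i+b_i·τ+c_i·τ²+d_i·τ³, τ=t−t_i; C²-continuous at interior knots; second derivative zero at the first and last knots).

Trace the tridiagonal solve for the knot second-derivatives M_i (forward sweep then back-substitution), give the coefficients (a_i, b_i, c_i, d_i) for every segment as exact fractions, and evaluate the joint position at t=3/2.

  seg 0: a=1 b=217/94 c=0 d=-41/282
  seg 1: a=4 b=-76/47 c=-123/94 d=87/94
  seg 2: a=2 b=-137/94 c=69/47 d=-23/94
S(3/2) = 2987/752

Δ: Δ0=1, Δ1=-2, Δ2=1/2
row 1: diag=8, rhs=-18; c'=1/8, d'=-9/4
row 2: denom=6−1·1/8=47/8; d'=(15−1·-9/4)/(47/8)=138/47
back: M2=138/47
back: M1=-9/4−1/8·138/47=-123/47
M: M0=0, M1=-123/47, M2=138/47, M3=0
seg 0: a=1, c=M0/2=0, d=(M1−M0)/(6·3)=-41/282, b=Δ0−h0·(2M0+M1)/6=217/94
seg 1: a=4, c=M1/2=-123/94, d=(M2−M1)/(6·1)=87/94, b=Δ1−h1·(2M1+M2)/6=-76/47
seg 2: a=2, c=M2/2=69/47, d=(M3−M2)/(6·2)=-23/94, b=Δ2−h2·(2M2+M3)/6=-137/94
t_q=3/2 → seg 0, τ=3/2; S=1+217/94·τ+0·τ²+-41/282·τ³=2987/752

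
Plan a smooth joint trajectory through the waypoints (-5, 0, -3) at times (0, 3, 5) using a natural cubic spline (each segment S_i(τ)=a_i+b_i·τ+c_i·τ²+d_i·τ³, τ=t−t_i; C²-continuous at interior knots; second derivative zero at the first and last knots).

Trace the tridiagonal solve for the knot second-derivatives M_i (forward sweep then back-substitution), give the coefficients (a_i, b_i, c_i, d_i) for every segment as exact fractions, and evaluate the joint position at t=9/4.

  seg 0: a=-5 b=157/60 c=0 d=-19/180
  seg 1: a=0 b=-7/30 c=-19/20 d=19/120
S(9/4) = -403/1280

Δ: Δ0=5/3, Δ1=-3/2
row 1: diag=10, rhs=-19; c'=1/5, d'=-19/10
back: M1=-19/10
M: M0=0, M1=-19/10, M2=0
seg 0: a=-5, c=M0/2=0, d=(M1−M0)/(6·3)=-19/180, b=Δ0−h0·(2M0+M1)/6=157/60
seg 1: a=0, c=M1/2=-19/20, d=(M2−M1)/(6·2)=19/120, b=Δ1−h1·(2M1+M2)/6=-7/30
t_q=9/4 → seg 0, τ=9/4; S=-5+157/60·τ+0·τ²+-19/180·τ³=-403/1280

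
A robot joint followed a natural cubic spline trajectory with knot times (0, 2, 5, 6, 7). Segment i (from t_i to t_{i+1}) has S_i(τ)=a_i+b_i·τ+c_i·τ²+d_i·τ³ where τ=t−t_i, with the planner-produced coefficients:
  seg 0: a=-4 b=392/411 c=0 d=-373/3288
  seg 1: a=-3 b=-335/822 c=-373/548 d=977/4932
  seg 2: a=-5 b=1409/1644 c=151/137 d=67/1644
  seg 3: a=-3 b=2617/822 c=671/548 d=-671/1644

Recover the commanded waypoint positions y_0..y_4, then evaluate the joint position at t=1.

y_0=-4 y_1=-3 y_2=-5 y_3=-3 y_4=1
S(1) = -3463/1096

y_0 = S_0(0) = a_0 = -4
y_1 = S_1(0) = a_1 = -3
y_2 = S_2(0) = a_2 = -5
y_3 = S_3(0) = a_3 = -3
y_4 = S_3(1) = 1
t_q=1 is in segment 0 (τ=1); S_0(τ)=-3463/1096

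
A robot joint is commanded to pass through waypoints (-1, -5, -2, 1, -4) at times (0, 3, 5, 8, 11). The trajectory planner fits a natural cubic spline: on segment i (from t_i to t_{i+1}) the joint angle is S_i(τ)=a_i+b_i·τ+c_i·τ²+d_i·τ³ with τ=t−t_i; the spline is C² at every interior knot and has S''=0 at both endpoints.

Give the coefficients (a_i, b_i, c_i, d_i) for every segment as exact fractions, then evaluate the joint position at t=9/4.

  seg 0: a=-1 b=-1565/708 c=0 d=23/236
  seg 1: a=-5 b=149/354 c=207/236 d=-239/1416
  seg 2: a=-2 b=337/177 c=-8/59 d=-88/1593
  seg 3: a=1 b=-71/177 c=-112/177 d=112/1593
S(9/4) = -73457/15104

Δ: Δ0=-4/3, Δ1=3/2, Δ2=1, Δ3=-5/3
row 1: diag=10, rhs=17; c'=1/5, d'=17/10
row 2: denom=10−2·1/5=48/5; d'=(-3−2·17/10)/(48/5)=-2/3
row 3: denom=12−3·5/16=177/16; d'=(-16−3·-2/3)/(177/16)=-224/177
back: M3=-224/177
back: M2=-2/3−5/16·-224/177=-16/59
back: M1=17/10−1/5·-16/59=207/118
M: M0=0, M1=207/118, M2=-16/59, M3=-224/177, M4=0
seg 0: a=-1, c=M0/2=0, d=(M1−M0)/(6·3)=23/236, b=Δ0−h0·(2M0+M1)/6=-1565/708
seg 1: a=-5, c=M1/2=207/236, d=(M2−M1)/(6·2)=-239/1416, b=Δ1−h1·(2M1+M2)/6=149/354
seg 2: a=-2, c=M2/2=-8/59, d=(M3−M2)/(6·3)=-88/1593, b=Δ2−h2·(2M2+M3)/6=337/177
seg 3: a=1, c=M3/2=-112/177, d=(M4−M3)/(6·3)=112/1593, b=Δ3−h3·(2M3+M4)/6=-71/177
t_q=9/4 → seg 0, τ=9/4; S=-1+-1565/708·τ+0·τ²+23/236·τ³=-73457/15104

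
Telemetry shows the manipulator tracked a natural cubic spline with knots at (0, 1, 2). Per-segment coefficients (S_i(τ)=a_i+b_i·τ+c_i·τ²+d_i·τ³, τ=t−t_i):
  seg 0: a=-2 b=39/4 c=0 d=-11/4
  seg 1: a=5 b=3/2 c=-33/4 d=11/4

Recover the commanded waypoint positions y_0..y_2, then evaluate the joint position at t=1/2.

y_0=-2 y_1=5 y_2=1
S(1/2) = 81/32

y_0 = S_0(0) = a_0 = -2
y_1 = S_1(0) = a_1 = 5
y_2 = S_1(1) = 1
t_q=1/2 is in segment 0 (τ=1/2); S_0(τ)=81/32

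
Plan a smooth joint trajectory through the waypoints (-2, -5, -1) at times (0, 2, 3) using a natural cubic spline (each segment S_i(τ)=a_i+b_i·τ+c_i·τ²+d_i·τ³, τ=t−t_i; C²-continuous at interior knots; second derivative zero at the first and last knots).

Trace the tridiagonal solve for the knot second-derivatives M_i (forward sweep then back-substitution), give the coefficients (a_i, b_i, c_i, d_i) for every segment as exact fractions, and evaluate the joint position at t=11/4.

  seg 0: a=-2 b=-10/3 c=0 d=11/24
  seg 1: a=-5 b=13/6 c=11/4 d=-11/12
S(11/4) = -567/256

Δ: Δ0=-3/2, Δ1=4
row 1: diag=6, rhs=33; c'=1/6, d'=11/2
back: M1=11/2
M: M0=0, M1=11/2, M2=0
seg 0: a=-2, c=M0/2=0, d=(M1−M0)/(6·2)=11/24, b=Δ0−h0·(2M0+M1)/6=-10/3
seg 1: a=-5, c=M1/2=11/4, d=(M2−M1)/(6·1)=-11/12, b=Δ1−h1·(2M1+M2)/6=13/6
t_q=11/4 → seg 1, τ=3/4; S=-5+13/6·τ+11/4·τ²+-11/12·τ³=-567/256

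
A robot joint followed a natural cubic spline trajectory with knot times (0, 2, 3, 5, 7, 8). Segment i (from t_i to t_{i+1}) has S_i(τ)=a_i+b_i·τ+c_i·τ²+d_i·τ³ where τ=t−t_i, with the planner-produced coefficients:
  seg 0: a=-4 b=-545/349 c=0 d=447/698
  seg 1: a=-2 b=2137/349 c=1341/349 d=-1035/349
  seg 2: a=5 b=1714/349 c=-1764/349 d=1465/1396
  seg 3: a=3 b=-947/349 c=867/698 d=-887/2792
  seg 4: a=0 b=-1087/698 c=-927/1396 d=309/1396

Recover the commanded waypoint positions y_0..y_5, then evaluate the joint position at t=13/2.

y_0=-4 y_1=-2 y_2=5 y_3=3 y_4=0 y_5=-2
S(13/2) = 14571/22336

y_0 = S_0(0) = a_0 = -4
y_1 = S_1(0) = a_1 = -2
y_2 = S_2(0) = a_2 = 5
y_3 = S_3(0) = a_3 = 3
y_4 = S_4(0) = a_4 = 0
y_5 = S_4(1) = -2
t_q=13/2 is in segment 3 (τ=3/2); S_3(τ)=14571/22336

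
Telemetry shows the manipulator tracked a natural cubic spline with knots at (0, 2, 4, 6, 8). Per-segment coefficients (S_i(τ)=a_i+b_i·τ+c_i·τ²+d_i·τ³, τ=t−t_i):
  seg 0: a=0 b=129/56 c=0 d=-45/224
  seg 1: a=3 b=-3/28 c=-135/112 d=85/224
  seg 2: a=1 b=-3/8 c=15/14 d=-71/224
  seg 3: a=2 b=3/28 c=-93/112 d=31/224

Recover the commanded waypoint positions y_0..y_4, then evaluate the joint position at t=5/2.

y_0 = S_0(0) = a_0 = 0
y_1 = S_1(0) = a_1 = 3
y_2 = S_2(0) = a_2 = 1
y_3 = S_3(0) = a_3 = 2
y_4 = S_3(2) = 0
t_q=5/2 is in segment 1 (τ=1/2); S_1(τ)=4825/1792

y_0=0 y_1=3 y_2=1 y_3=2 y_4=0
S(5/2) = 4825/1792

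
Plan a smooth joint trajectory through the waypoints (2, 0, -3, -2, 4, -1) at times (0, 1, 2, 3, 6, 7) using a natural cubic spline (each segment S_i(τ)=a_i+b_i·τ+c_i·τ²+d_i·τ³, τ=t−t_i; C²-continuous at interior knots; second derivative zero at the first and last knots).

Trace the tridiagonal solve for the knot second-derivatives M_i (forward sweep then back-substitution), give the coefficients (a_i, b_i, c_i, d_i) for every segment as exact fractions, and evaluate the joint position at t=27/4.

Δ: Δ0=-2, Δ1=-3, Δ2=1, Δ3=2, Δ4=-5
row 1: diag=4, rhs=-6; c'=1/4, d'=-3/2
row 2: denom=4−1·1/4=15/4; d'=(24−1·-3/2)/(15/4)=34/5
row 3: denom=8−1·4/15=116/15; d'=(6−1·34/5)/(116/15)=-3/29
row 4: denom=8−3·45/116=793/116; d'=(-42−3·-3/29)/(793/116)=-372/61
back: M4=-372/61
back: M3=-3/29−45/116·-372/61=138/61
back: M2=34/5−4/15·138/61=378/61
back: M1=-3/2−1/4·378/61=-186/61
M: M0=0, M1=-186/61, M2=378/61, M3=138/61, M4=-372/61, M5=0
seg 0: a=2, c=M0/2=0, d=(M1−M0)/(6·1)=-31/61, b=Δ0−h0·(2M0+M1)/6=-91/61
seg 1: a=0, c=M1/2=-93/61, d=(M2−M1)/(6·1)=94/61, b=Δ1−h1·(2M1+M2)/6=-184/61
seg 2: a=-3, c=M2/2=189/61, d=(M3−M2)/(6·1)=-40/61, b=Δ2−h2·(2M2+M3)/6=-88/61
seg 3: a=-2, c=M3/2=69/61, d=(M4−M3)/(6·3)=-85/183, b=Δ3−h3·(2M3+M4)/6=170/61
seg 4: a=4, c=M4/2=-186/61, d=(M5−M4)/(6·1)=62/61, b=Δ4−h4·(2M4+M5)/6=-181/61
t_q=27/4 → seg 4, τ=3/4; S=4+-181/61·τ+-186/61·τ²+62/61·τ³=953/1952

  seg 0: a=2 b=-91/61 c=0 d=-31/61
  seg 1: a=0 b=-184/61 c=-93/61 d=94/61
  seg 2: a=-3 b=-88/61 c=189/61 d=-40/61
  seg 3: a=-2 b=170/61 c=69/61 d=-85/183
  seg 4: a=4 b=-181/61 c=-186/61 d=62/61
S(27/4) = 953/1952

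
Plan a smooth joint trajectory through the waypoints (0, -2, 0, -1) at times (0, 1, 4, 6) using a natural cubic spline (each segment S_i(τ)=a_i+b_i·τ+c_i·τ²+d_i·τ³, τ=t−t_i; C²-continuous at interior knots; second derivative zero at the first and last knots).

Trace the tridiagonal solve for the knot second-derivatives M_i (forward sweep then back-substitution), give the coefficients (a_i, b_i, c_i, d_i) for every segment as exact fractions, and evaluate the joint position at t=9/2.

  seg 0: a=0 b=-1033/426 c=0 d=181/426
  seg 1: a=-2 b=-245/213 c=181/142 d=-95/426
  seg 2: a=0 b=203/426 c=-52/71 d=26/213
S(9/2) = 5/71

Δ: Δ0=-2, Δ1=2/3, Δ2=-1/2
row 1: diag=8, rhs=16; c'=3/8, d'=2
row 2: denom=10−3·3/8=71/8; d'=(-7−3·2)/(71/8)=-104/71
back: M2=-104/71
back: M1=2−3/8·-104/71=181/71
M: M0=0, M1=181/71, M2=-104/71, M3=0
seg 0: a=0, c=M0/2=0, d=(M1−M0)/(6·1)=181/426, b=Δ0−h0·(2M0+M1)/6=-1033/426
seg 1: a=-2, c=M1/2=181/142, d=(M2−M1)/(6·3)=-95/426, b=Δ1−h1·(2M1+M2)/6=-245/213
seg 2: a=0, c=M2/2=-52/71, d=(M3−M2)/(6·2)=26/213, b=Δ2−h2·(2M2+M3)/6=203/426
t_q=9/2 → seg 2, τ=1/2; S=0+203/426·τ+-52/71·τ²+26/213·τ³=5/71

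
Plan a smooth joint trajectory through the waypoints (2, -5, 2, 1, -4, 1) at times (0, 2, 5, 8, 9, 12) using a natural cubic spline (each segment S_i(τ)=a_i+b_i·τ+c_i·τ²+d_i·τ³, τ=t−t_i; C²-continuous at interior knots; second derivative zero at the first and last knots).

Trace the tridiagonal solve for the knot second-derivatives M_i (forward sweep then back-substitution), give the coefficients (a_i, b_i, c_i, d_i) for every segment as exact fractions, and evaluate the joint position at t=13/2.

Δ: Δ0=-7/2, Δ1=7/3, Δ2=-1/3, Δ3=-5, Δ4=5/3
row 1: diag=10, rhs=35; c'=3/10, d'=7/2
row 2: denom=12−3·3/10=111/10; d'=(-16−3·7/2)/(111/10)=-265/111
row 3: denom=8−3·10/37=266/37; d'=(-28−3·-265/111)/(266/37)=-771/266
row 4: denom=8−1·37/266=2091/266; d'=(40−1·-771/266)/(2091/266)=11411/2091
back: M4=11411/2091
back: M3=-771/266−37/266·11411/2091=-7648/2091
back: M2=-265/111−10/37·-7648/2091=-975/697
back: M1=7/2−3/10·-975/697=2732/697
M: M0=0, M1=2732/697, M2=-975/697, M3=-7648/2091, M4=11411/2091, M5=0
seg 0: a=2, c=M0/2=0, d=(M1−M0)/(6·2)=683/2091, b=Δ0−h0·(2M0+M1)/6=-20101/4182
seg 1: a=-5, c=M1/2=1366/697, d=(M2−M1)/(6·3)=-3707/12546, b=Δ1−h1·(2M1+M2)/6=-3709/4182
seg 2: a=2, c=M2/2=-975/1394, d=(M3−M2)/(6·3)=-4723/37638, b=Δ2−h2·(2M2+M3)/6=356/123
seg 3: a=1, c=M3/2=-3824/2091, d=(M4−M3)/(6·1)=6353/4182, b=Δ3−h3·(2M3+M4)/6=-19615/4182
seg 4: a=-4, c=M4/2=11411/4182, d=(M5−M4)/(6·3)=-11411/37638, b=Δ4−h4·(2M4+M5)/6=-2642/697
t_q=13/2 → seg 2, τ=3/2; S=2+356/123·τ+-975/1394·τ²+-4723/37638·τ³=48447/11152

  seg 0: a=2 b=-20101/4182 c=0 d=683/2091
  seg 1: a=-5 b=-3709/4182 c=1366/697 d=-3707/12546
  seg 2: a=2 b=356/123 c=-975/1394 d=-4723/37638
  seg 3: a=1 b=-19615/4182 c=-3824/2091 d=6353/4182
  seg 4: a=-4 b=-2642/697 c=11411/4182 d=-11411/37638
S(13/2) = 48447/11152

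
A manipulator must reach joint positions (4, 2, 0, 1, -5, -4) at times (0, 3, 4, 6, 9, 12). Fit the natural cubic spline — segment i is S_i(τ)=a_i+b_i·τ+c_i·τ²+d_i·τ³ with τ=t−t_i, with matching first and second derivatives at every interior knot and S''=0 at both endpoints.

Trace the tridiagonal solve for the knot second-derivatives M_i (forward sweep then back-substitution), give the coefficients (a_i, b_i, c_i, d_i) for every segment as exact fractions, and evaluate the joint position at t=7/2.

Δ: Δ0=-2/3, Δ1=-2, Δ2=1/2, Δ3=-2, Δ4=1/3
row 1: diag=8, rhs=-8; c'=1/8, d'=-1
row 2: denom=6−1·1/8=47/8; d'=(15−1·-1)/(47/8)=128/47
row 3: denom=10−2·16/47=438/47; d'=(-15−2·128/47)/(438/47)=-961/438
row 4: denom=12−3·47/146=1611/146; d'=(14−3·-961/438)/(1611/146)=3005/1611
back: M4=3005/1611
back: M3=-961/438−47/146·3005/1611=-4502/1611
back: M2=128/47−16/47·-4502/1611=5920/1611
back: M1=-1−1/8·5920/1611=-2351/1611
M: M0=0, M1=-2351/1611, M2=5920/1611, M3=-4502/1611, M4=3005/1611, M5=0
seg 0: a=4, c=M0/2=0, d=(M1−M0)/(6·3)=-2351/28998, b=Δ0−h0·(2M0+M1)/6=203/3222
seg 1: a=2, c=M1/2=-2351/3222, d=(M2−M1)/(6·1)=919/1074, b=Δ1−h1·(2M1+M2)/6=-3425/1611
seg 2: a=0, c=M2/2=2960/1611, d=(M3−M2)/(6·2)=-193/358, b=Δ2−h2·(2M2+M3)/6=-3281/3222
seg 3: a=1, c=M3/2=-2251/1611, d=(M4−M3)/(6·3)=7507/28998, b=Δ3−h3·(2M3+M4)/6=-445/3222
seg 4: a=-5, c=M4/2=3005/3222, d=(M5−M4)/(6·3)=-3005/28998, b=Δ4−h4·(2M4+M5)/6=-2468/1611
t_q=7/2 → seg 1, τ=1/2; S=2+-3425/1611·τ+-2351/3222·τ²+919/1074·τ³=22207/25776

  seg 0: a=4 b=203/3222 c=0 d=-2351/28998
  seg 1: a=2 b=-3425/1611 c=-2351/3222 d=919/1074
  seg 2: a=0 b=-3281/3222 c=2960/1611 d=-193/358
  seg 3: a=1 b=-445/3222 c=-2251/1611 d=7507/28998
  seg 4: a=-5 b=-2468/1611 c=3005/3222 d=-3005/28998
S(7/2) = 22207/25776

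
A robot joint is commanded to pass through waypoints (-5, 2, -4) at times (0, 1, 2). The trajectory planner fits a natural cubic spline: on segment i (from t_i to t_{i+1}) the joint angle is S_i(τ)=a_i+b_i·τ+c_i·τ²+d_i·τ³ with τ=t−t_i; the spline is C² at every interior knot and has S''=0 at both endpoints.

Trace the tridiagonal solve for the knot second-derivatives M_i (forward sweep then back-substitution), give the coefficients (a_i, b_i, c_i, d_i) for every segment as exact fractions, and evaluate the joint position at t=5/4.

Δ: Δ0=7, Δ1=-6
row 1: diag=4, rhs=-78; c'=1/4, d'=-39/2
back: M1=-39/2
M: M0=0, M1=-39/2, M2=0
seg 0: a=-5, c=M0/2=0, d=(M1−M0)/(6·1)=-13/4, b=Δ0−h0·(2M0+M1)/6=41/4
seg 1: a=2, c=M1/2=-39/4, d=(M2−M1)/(6·1)=13/4, b=Δ1−h1·(2M1+M2)/6=1/2
t_q=5/4 → seg 1, τ=1/4; S=2+1/2·τ+-39/4·τ²+13/4·τ³=401/256

  seg 0: a=-5 b=41/4 c=0 d=-13/4
  seg 1: a=2 b=1/2 c=-39/4 d=13/4
S(5/4) = 401/256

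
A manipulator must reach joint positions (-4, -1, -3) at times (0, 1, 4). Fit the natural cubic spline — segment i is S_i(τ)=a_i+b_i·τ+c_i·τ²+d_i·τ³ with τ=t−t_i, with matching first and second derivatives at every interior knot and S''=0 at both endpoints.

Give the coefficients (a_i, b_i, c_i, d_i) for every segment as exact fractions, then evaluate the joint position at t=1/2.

Δ: Δ0=3, Δ1=-2/3
row 1: diag=8, rhs=-22; c'=3/8, d'=-11/4
back: M1=-11/4
M: M0=0, M1=-11/4, M2=0
seg 0: a=-4, c=M0/2=0, d=(M1−M0)/(6·1)=-11/24, b=Δ0−h0·(2M0+M1)/6=83/24
seg 1: a=-1, c=M1/2=-11/8, d=(M2−M1)/(6·3)=11/72, b=Δ1−h1·(2M1+M2)/6=25/12
t_q=1/2 → seg 0, τ=1/2; S=-4+83/24·τ+0·τ²+-11/24·τ³=-149/64

  seg 0: a=-4 b=83/24 c=0 d=-11/24
  seg 1: a=-1 b=25/12 c=-11/8 d=11/72
S(1/2) = -149/64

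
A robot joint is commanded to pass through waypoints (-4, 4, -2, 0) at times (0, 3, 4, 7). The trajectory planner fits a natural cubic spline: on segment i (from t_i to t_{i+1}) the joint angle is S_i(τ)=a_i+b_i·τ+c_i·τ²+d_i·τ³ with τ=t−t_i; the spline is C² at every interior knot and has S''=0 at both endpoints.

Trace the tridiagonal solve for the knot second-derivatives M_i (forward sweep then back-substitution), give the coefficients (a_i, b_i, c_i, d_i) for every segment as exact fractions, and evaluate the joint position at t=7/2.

Δ: Δ0=8/3, Δ1=-6, Δ2=2/3
row 1: diag=8, rhs=-52; c'=1/8, d'=-13/2
row 2: denom=8−1·1/8=63/8; d'=(40−1·-13/2)/(63/8)=124/21
back: M2=124/21
back: M1=-13/2−1/8·124/21=-152/21
M: M0=0, M1=-152/21, M2=124/21, M3=0
seg 0: a=-4, c=M0/2=0, d=(M1−M0)/(6·3)=-76/189, b=Δ0−h0·(2M0+M1)/6=44/7
seg 1: a=4, c=M1/2=-76/21, d=(M2−M1)/(6·1)=46/21, b=Δ1−h1·(2M1+M2)/6=-32/7
seg 2: a=-2, c=M2/2=62/21, d=(M3−M2)/(6·3)=-62/189, b=Δ2−h2·(2M2+M3)/6=-110/21
t_q=7/2 → seg 1, τ=1/2; S=4+-32/7·τ+-76/21·τ²+46/21·τ³=13/12

  seg 0: a=-4 b=44/7 c=0 d=-76/189
  seg 1: a=4 b=-32/7 c=-76/21 d=46/21
  seg 2: a=-2 b=-110/21 c=62/21 d=-62/189
S(7/2) = 13/12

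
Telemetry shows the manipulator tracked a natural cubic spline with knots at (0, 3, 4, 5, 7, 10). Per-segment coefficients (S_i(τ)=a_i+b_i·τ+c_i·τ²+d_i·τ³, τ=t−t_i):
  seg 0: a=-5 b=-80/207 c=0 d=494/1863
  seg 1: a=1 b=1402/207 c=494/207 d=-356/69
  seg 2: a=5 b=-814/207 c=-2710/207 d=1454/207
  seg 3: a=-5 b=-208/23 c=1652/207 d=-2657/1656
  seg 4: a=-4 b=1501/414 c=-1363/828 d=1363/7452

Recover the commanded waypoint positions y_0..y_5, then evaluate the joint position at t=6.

y_0 = S_0(0) = a_0 = -5
y_1 = S_1(0) = a_1 = 1
y_2 = S_2(0) = a_2 = 5
y_3 = S_3(0) = a_3 = -5
y_4 = S_4(0) = a_4 = -4
y_5 = S_4(3) = -3
t_q=6 is in segment 3 (τ=1); S_3(τ)=-12697/1656

y_0=-5 y_1=1 y_2=5 y_3=-5 y_4=-4 y_5=-3
S(6) = -12697/1656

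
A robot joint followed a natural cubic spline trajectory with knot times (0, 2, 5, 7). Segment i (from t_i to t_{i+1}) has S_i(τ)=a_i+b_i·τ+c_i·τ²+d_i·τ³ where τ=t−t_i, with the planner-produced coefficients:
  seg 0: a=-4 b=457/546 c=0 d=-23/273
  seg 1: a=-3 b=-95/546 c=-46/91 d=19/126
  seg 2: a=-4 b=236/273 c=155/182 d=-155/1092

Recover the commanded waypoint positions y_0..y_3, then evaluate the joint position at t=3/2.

y_0 = S_0(0) = a_0 = -4
y_1 = S_1(0) = a_1 = -3
y_2 = S_2(0) = a_2 = -4
y_3 = S_2(2) = 0
t_q=3/2 is in segment 0 (τ=3/2); S_0(τ)=-315/104

y_0=-4 y_1=-3 y_2=-4 y_3=0
S(3/2) = -315/104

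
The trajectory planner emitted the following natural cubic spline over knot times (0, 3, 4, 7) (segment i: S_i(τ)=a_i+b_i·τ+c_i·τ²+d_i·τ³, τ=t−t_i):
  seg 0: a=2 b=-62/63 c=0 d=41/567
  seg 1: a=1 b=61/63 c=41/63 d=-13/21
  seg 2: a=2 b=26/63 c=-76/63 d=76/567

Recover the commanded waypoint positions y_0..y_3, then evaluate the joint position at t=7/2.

y_0=2 y_1=1 y_2=2 y_3=-4
S(7/2) = 113/72

y_0 = S_0(0) = a_0 = 2
y_1 = S_1(0) = a_1 = 1
y_2 = S_2(0) = a_2 = 2
y_3 = S_2(3) = -4
t_q=7/2 is in segment 1 (τ=1/2); S_1(τ)=113/72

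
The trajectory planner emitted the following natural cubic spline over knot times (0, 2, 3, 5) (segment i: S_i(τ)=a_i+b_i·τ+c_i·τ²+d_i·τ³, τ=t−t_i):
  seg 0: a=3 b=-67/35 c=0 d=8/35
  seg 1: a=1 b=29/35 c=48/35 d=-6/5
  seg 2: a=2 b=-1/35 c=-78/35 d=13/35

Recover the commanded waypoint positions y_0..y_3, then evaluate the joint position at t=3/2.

y_0 = S_0(0) = a_0 = 3
y_1 = S_1(0) = a_1 = 1
y_2 = S_2(0) = a_2 = 2
y_3 = S_2(2) = -4
t_q=3/2 is in segment 0 (τ=3/2); S_0(τ)=9/10

y_0=3 y_1=1 y_2=2 y_3=-4
S(3/2) = 9/10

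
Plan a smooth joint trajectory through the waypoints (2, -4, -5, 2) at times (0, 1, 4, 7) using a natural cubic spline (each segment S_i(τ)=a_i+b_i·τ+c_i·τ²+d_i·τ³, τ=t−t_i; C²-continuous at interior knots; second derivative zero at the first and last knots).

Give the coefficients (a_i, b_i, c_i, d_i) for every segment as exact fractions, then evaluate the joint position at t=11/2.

Δ: Δ0=-6, Δ1=-1/3, Δ2=7/3
row 1: diag=8, rhs=34; c'=3/8, d'=17/4
row 2: denom=12−3·3/8=87/8; d'=(16−3·17/4)/(87/8)=26/87
back: M2=26/87
back: M1=17/4−3/8·26/87=120/29
M: M0=0, M1=120/29, M2=26/87, M3=0
seg 0: a=2, c=M0/2=0, d=(M1−M0)/(6·1)=20/29, b=Δ0−h0·(2M0+M1)/6=-194/29
seg 1: a=-4, c=M1/2=60/29, d=(M2−M1)/(6·3)=-167/783, b=Δ1−h1·(2M1+M2)/6=-134/29
seg 2: a=-5, c=M2/2=13/87, d=(M3−M2)/(6·3)=-13/783, b=Δ2−h2·(2M2+M3)/6=59/29
t_q=11/2 → seg 2, τ=3/2; S=-5+59/29·τ+13/87·τ²+-13/783·τ³=-387/232

  seg 0: a=2 b=-194/29 c=0 d=20/29
  seg 1: a=-4 b=-134/29 c=60/29 d=-167/783
  seg 2: a=-5 b=59/29 c=13/87 d=-13/783
S(11/2) = -387/232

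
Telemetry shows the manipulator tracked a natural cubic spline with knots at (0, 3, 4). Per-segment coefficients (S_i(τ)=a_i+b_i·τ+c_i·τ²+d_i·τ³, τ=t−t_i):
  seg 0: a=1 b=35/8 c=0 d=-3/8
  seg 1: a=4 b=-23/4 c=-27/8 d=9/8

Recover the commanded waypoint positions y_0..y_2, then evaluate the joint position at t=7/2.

y_0 = S_0(0) = a_0 = 1
y_1 = S_1(0) = a_1 = 4
y_2 = S_1(1) = -4
t_q=7/2 is in segment 1 (τ=1/2); S_1(τ)=27/64

y_0=1 y_1=4 y_2=-4
S(7/2) = 27/64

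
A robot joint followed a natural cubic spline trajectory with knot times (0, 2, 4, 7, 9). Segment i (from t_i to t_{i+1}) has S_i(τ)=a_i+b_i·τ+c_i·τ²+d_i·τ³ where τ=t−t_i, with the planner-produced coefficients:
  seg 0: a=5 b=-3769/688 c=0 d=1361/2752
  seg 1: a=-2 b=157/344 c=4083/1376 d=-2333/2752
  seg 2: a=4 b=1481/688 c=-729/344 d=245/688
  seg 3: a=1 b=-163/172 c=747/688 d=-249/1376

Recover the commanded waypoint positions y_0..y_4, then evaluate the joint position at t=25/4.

y_0 = S_0(0) = a_0 = 5
y_1 = S_1(0) = a_1 = -2
y_2 = S_2(0) = a_2 = 4
y_3 = S_3(0) = a_3 = 1
y_4 = S_3(2) = 2
t_q=25/4 is in segment 2 (τ=9/4); S_2(τ)=95605/44032

y_0=5 y_1=-2 y_2=4 y_3=1 y_4=2
S(25/4) = 95605/44032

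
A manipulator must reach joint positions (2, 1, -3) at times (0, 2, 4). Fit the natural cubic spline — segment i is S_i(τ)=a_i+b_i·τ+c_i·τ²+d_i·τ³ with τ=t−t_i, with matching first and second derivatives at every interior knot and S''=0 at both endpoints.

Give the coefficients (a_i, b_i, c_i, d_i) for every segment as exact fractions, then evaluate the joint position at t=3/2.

Δ: Δ0=-1/2, Δ1=-2
row 1: diag=8, rhs=-9; c'=1/4, d'=-9/8
back: M1=-9/8
M: M0=0, M1=-9/8, M2=0
seg 0: a=2, c=M0/2=0, d=(M1−M0)/(6·2)=-3/32, b=Δ0−h0·(2M0+M1)/6=-1/8
seg 1: a=1, c=M1/2=-9/16, d=(M2−M1)/(6·2)=3/32, b=Δ1−h1·(2M1+M2)/6=-5/4
t_q=3/2 → seg 0, τ=3/2; S=2+-1/8·τ+0·τ²+-3/32·τ³=383/256

  seg 0: a=2 b=-1/8 c=0 d=-3/32
  seg 1: a=1 b=-5/4 c=-9/16 d=3/32
S(3/2) = 383/256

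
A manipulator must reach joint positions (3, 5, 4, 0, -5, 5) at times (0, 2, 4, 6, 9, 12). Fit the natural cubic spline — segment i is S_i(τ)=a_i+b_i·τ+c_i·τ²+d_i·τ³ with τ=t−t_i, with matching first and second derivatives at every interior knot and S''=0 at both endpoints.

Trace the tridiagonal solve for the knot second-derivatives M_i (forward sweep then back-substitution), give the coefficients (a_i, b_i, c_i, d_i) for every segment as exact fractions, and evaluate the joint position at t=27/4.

Δ: Δ0=1, Δ1=-1/2, Δ2=-2, Δ3=-5/3, Δ4=10/3
row 1: diag=8, rhs=-9; c'=1/4, d'=-9/8
row 2: denom=8−2·1/4=15/2; d'=(-9−2·-9/8)/(15/2)=-9/10
row 3: denom=10−2·4/15=142/15; d'=(2−2·-9/10)/(142/15)=57/142
row 4: denom=12−3·45/142=1569/142; d'=(30−3·57/142)/(1569/142)=1363/523
back: M4=1363/523
back: M3=57/142−45/142·1363/523=-222/523
back: M2=-9/10−4/15·-222/523=-823/1046
back: M1=-9/8−1/4·-823/1046=-971/1046
M: M0=0, M1=-971/1046, M2=-823/1046, M3=-222/523, M4=1363/523, M5=0
seg 0: a=3, c=M0/2=0, d=(M1−M0)/(6·2)=-971/12552, b=Δ0−h0·(2M0+M1)/6=4109/3138
seg 1: a=5, c=M1/2=-971/2092, d=(M2−M1)/(6·2)=37/3138, b=Δ1−h1·(2M1+M2)/6=598/1569
seg 2: a=4, c=M2/2=-823/2092, d=(M3−M2)/(6·2)=379/12552, b=Δ2−h2·(2M2+M3)/6=-2093/1569
seg 3: a=0, c=M3/2=-111/523, d=(M4−M3)/(6·3)=1585/9414, b=Δ3−h3·(2M3+M4)/6=-7987/3138
seg 4: a=-5, c=M4/2=1363/1046, d=(M5−M4)/(6·3)=-1363/9414, b=Δ4−h4·(2M4+M5)/6=1141/1569
t_q=27/4 → seg 3, τ=3/4; S=0+-7987/3138·τ+-111/523·τ²+1585/9414·τ³=-131029/66944

  seg 0: a=3 b=4109/3138 c=0 d=-971/12552
  seg 1: a=5 b=598/1569 c=-971/2092 d=37/3138
  seg 2: a=4 b=-2093/1569 c=-823/2092 d=379/12552
  seg 3: a=0 b=-7987/3138 c=-111/523 d=1585/9414
  seg 4: a=-5 b=1141/1569 c=1363/1046 d=-1363/9414
S(27/4) = -131029/66944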